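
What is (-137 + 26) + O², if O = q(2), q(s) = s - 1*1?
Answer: -110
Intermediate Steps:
q(s) = -1 + s (q(s) = s - 1 = -1 + s)
O = 1 (O = -1 + 2 = 1)
(-137 + 26) + O² = (-137 + 26) + 1² = -111 + 1 = -110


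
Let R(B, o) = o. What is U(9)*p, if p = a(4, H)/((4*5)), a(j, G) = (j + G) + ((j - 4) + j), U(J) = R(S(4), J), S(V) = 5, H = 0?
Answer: 18/5 ≈ 3.6000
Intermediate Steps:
U(J) = J
a(j, G) = -4 + G + 3*j (a(j, G) = (G + j) + ((-4 + j) + j) = (G + j) + (-4 + 2*j) = -4 + G + 3*j)
p = ⅖ (p = (-4 + 0 + 3*4)/((4*5)) = (-4 + 0 + 12)/20 = 8*(1/20) = ⅖ ≈ 0.40000)
U(9)*p = 9*(⅖) = 18/5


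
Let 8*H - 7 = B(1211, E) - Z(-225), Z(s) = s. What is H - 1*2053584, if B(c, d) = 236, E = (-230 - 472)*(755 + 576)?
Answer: -4107051/2 ≈ -2.0535e+6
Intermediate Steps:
E = -934362 (E = -702*1331 = -934362)
H = 117/2 (H = 7/8 + (236 - 1*(-225))/8 = 7/8 + (236 + 225)/8 = 7/8 + (1/8)*461 = 7/8 + 461/8 = 117/2 ≈ 58.500)
H - 1*2053584 = 117/2 - 1*2053584 = 117/2 - 2053584 = -4107051/2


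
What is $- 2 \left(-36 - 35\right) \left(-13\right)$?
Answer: $-1846$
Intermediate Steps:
$- 2 \left(-36 - 35\right) \left(-13\right) = \left(-2\right) \left(-71\right) \left(-13\right) = 142 \left(-13\right) = -1846$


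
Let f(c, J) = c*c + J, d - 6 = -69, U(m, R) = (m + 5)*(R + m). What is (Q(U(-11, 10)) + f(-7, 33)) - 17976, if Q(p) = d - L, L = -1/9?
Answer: -161612/9 ≈ -17957.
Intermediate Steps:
U(m, R) = (5 + m)*(R + m)
d = -63 (d = 6 - 69 = -63)
f(c, J) = J + c² (f(c, J) = c² + J = J + c²)
L = -⅑ (L = -1*⅑ = -⅑ ≈ -0.11111)
Q(p) = -566/9 (Q(p) = -63 - 1*(-⅑) = -63 + ⅑ = -566/9)
(Q(U(-11, 10)) + f(-7, 33)) - 17976 = (-566/9 + (33 + (-7)²)) - 17976 = (-566/9 + (33 + 49)) - 17976 = (-566/9 + 82) - 17976 = 172/9 - 17976 = -161612/9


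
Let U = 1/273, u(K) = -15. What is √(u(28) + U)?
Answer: I*√1117662/273 ≈ 3.8725*I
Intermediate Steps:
U = 1/273 ≈ 0.0036630
√(u(28) + U) = √(-15 + 1/273) = √(-4094/273) = I*√1117662/273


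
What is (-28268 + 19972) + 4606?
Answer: -3690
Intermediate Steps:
(-28268 + 19972) + 4606 = -8296 + 4606 = -3690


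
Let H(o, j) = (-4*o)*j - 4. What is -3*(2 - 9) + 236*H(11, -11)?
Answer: 113301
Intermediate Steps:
H(o, j) = -4 - 4*j*o (H(o, j) = -4*j*o - 4 = -4 - 4*j*o)
-3*(2 - 9) + 236*H(11, -11) = -3*(2 - 9) + 236*(-4 - 4*(-11)*11) = -3*(-7) + 236*(-4 + 484) = 21 + 236*480 = 21 + 113280 = 113301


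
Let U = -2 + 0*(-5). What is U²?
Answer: 4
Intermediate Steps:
U = -2 (U = -2 + 0 = -2)
U² = (-2)² = 4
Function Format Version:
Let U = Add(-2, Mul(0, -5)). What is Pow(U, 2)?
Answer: 4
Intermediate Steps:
U = -2 (U = Add(-2, 0) = -2)
Pow(U, 2) = Pow(-2, 2) = 4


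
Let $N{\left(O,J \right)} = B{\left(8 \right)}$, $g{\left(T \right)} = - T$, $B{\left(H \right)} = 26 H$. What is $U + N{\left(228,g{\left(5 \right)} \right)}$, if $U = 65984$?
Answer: $66192$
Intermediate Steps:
$N{\left(O,J \right)} = 208$ ($N{\left(O,J \right)} = 26 \cdot 8 = 208$)
$U + N{\left(228,g{\left(5 \right)} \right)} = 65984 + 208 = 66192$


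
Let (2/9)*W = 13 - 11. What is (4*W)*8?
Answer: 288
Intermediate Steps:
W = 9 (W = 9*(13 - 11)/2 = (9/2)*2 = 9)
(4*W)*8 = (4*9)*8 = 36*8 = 288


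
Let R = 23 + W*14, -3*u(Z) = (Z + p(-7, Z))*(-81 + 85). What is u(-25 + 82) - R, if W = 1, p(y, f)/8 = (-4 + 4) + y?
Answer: -115/3 ≈ -38.333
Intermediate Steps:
p(y, f) = 8*y (p(y, f) = 8*((-4 + 4) + y) = 8*(0 + y) = 8*y)
u(Z) = 224/3 - 4*Z/3 (u(Z) = -(Z + 8*(-7))*(-81 + 85)/3 = -(Z - 56)*4/3 = -(-56 + Z)*4/3 = -(-224 + 4*Z)/3 = 224/3 - 4*Z/3)
R = 37 (R = 23 + 1*14 = 23 + 14 = 37)
u(-25 + 82) - R = (224/3 - 4*(-25 + 82)/3) - 1*37 = (224/3 - 4/3*57) - 37 = (224/3 - 76) - 37 = -4/3 - 37 = -115/3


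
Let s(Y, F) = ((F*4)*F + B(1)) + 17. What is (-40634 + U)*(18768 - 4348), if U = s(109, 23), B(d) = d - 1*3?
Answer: -555213260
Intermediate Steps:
B(d) = -3 + d (B(d) = d - 3 = -3 + d)
s(Y, F) = 15 + 4*F**2 (s(Y, F) = ((F*4)*F + (-3 + 1)) + 17 = ((4*F)*F - 2) + 17 = (4*F**2 - 2) + 17 = (-2 + 4*F**2) + 17 = 15 + 4*F**2)
U = 2131 (U = 15 + 4*23**2 = 15 + 4*529 = 15 + 2116 = 2131)
(-40634 + U)*(18768 - 4348) = (-40634 + 2131)*(18768 - 4348) = -38503*14420 = -555213260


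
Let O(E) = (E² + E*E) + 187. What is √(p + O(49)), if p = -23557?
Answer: 2*I*√4642 ≈ 136.26*I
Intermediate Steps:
O(E) = 187 + 2*E² (O(E) = (E² + E²) + 187 = 2*E² + 187 = 187 + 2*E²)
√(p + O(49)) = √(-23557 + (187 + 2*49²)) = √(-23557 + (187 + 2*2401)) = √(-23557 + (187 + 4802)) = √(-23557 + 4989) = √(-18568) = 2*I*√4642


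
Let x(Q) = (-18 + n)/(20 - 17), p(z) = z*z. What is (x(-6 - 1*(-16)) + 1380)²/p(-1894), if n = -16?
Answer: 4214809/8071281 ≈ 0.52220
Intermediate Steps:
p(z) = z²
x(Q) = -34/3 (x(Q) = (-18 - 16)/(20 - 17) = -34/3)
(x(-6 - 1*(-16)) + 1380)²/p(-1894) = (-34/3 + 1380)²/((-1894)²) = (4106/3)²/3587236 = (16859236/9)*(1/3587236) = 4214809/8071281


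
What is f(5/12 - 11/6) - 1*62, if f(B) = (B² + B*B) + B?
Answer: -4277/72 ≈ -59.403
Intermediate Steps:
f(B) = B + 2*B² (f(B) = (B² + B²) + B = 2*B² + B = B + 2*B²)
f(5/12 - 11/6) - 1*62 = (5/12 - 11/6)*(1 + 2*(5/12 - 11/6)) - 1*62 = (5*(1/12) - 11*⅙)*(1 + 2*(5*(1/12) - 11*⅙)) - 62 = (5/12 - 11/6)*(1 + 2*(5/12 - 11/6)) - 62 = -17*(1 + 2*(-17/12))/12 - 62 = -17*(1 - 17/6)/12 - 62 = -17/12*(-11/6) - 62 = 187/72 - 62 = -4277/72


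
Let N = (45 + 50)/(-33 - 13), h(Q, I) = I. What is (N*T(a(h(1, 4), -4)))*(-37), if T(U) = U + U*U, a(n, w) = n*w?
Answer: 421800/23 ≈ 18339.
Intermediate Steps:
N = -95/46 (N = 95/(-46) = 95*(-1/46) = -95/46 ≈ -2.0652)
T(U) = U + U²
(N*T(a(h(1, 4), -4)))*(-37) = -95*4*(-4)*(1 + 4*(-4))/46*(-37) = -(-760)*(1 - 16)/23*(-37) = -(-760)*(-15)/23*(-37) = -95/46*240*(-37) = -11400/23*(-37) = 421800/23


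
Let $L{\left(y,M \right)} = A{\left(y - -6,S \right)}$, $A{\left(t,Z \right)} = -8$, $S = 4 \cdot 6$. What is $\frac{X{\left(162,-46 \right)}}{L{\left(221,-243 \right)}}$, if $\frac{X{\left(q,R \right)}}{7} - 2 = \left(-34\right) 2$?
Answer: $\frac{231}{4} \approx 57.75$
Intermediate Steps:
$X{\left(q,R \right)} = -462$ ($X{\left(q,R \right)} = 14 + 7 \left(\left(-34\right) 2\right) = 14 + 7 \left(-68\right) = 14 - 476 = -462$)
$S = 24$
$L{\left(y,M \right)} = -8$
$\frac{X{\left(162,-46 \right)}}{L{\left(221,-243 \right)}} = - \frac{462}{-8} = \left(-462\right) \left(- \frac{1}{8}\right) = \frac{231}{4}$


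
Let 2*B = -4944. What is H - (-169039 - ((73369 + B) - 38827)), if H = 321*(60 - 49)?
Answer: 204640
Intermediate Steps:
B = -2472 (B = (½)*(-4944) = -2472)
H = 3531 (H = 321*11 = 3531)
H - (-169039 - ((73369 + B) - 38827)) = 3531 - (-169039 - ((73369 - 2472) - 38827)) = 3531 - (-169039 - (70897 - 38827)) = 3531 - (-169039 - 1*32070) = 3531 - (-169039 - 32070) = 3531 - 1*(-201109) = 3531 + 201109 = 204640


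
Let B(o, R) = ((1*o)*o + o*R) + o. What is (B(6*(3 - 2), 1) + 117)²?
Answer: 27225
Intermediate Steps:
B(o, R) = o + o² + R*o (B(o, R) = (o*o + R*o) + o = (o² + R*o) + o = o + o² + R*o)
(B(6*(3 - 2), 1) + 117)² = ((6*(3 - 2))*(1 + 1 + 6*(3 - 2)) + 117)² = ((6*1)*(1 + 1 + 6*1) + 117)² = (6*(1 + 1 + 6) + 117)² = (6*8 + 117)² = (48 + 117)² = 165² = 27225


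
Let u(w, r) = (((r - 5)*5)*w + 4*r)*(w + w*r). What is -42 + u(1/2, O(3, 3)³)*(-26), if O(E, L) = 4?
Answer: -681999/2 ≈ -3.4100e+5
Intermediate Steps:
u(w, r) = (w + r*w)*(4*r + w*(-25 + 5*r)) (u(w, r) = (((-5 + r)*5)*w + 4*r)*(w + r*w) = ((-25 + 5*r)*w + 4*r)*(w + r*w) = (w*(-25 + 5*r) + 4*r)*(w + r*w) = (4*r + w*(-25 + 5*r))*(w + r*w) = (w + r*w)*(4*r + w*(-25 + 5*r)))
-42 + u(1/2, O(3, 3)³)*(-26) = -42 + ((-25/2 + 4*4³ + 4*(4³)² - 20*4³/2 + 5*(4³)²/2)/2)*(-26) = -42 + ((-25*½ + 4*64 + 4*64² - 20*64*½ + 5*(½)*64²)/2)*(-26) = -42 + ((-25/2 + 256 + 4*4096 - 640 + 5*(½)*4096)/2)*(-26) = -42 + ((-25/2 + 256 + 16384 - 640 + 10240)/2)*(-26) = -42 + ((½)*(52455/2))*(-26) = -42 + (52455/4)*(-26) = -42 - 681915/2 = -681999/2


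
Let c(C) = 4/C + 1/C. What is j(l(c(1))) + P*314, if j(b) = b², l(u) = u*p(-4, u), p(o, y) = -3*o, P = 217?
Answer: 71738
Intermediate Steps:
c(C) = 5/C (c(C) = 4/C + 1/C = 5/C)
l(u) = 12*u (l(u) = u*(-3*(-4)) = u*12 = 12*u)
j(l(c(1))) + P*314 = (12*(5/1))² + 217*314 = (12*(5*1))² + 68138 = (12*5)² + 68138 = 60² + 68138 = 3600 + 68138 = 71738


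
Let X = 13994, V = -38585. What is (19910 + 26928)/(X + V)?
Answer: -46838/24591 ≈ -1.9047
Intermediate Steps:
(19910 + 26928)/(X + V) = (19910 + 26928)/(13994 - 38585) = 46838/(-24591) = 46838*(-1/24591) = -46838/24591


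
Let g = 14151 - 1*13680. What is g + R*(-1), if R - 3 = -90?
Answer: 558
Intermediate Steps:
R = -87 (R = 3 - 90 = -87)
g = 471 (g = 14151 - 13680 = 471)
g + R*(-1) = 471 - 87*(-1) = 471 + 87 = 558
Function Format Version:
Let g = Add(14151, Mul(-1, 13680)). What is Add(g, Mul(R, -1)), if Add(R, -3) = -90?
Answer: 558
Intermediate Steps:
R = -87 (R = Add(3, -90) = -87)
g = 471 (g = Add(14151, -13680) = 471)
Add(g, Mul(R, -1)) = Add(471, Mul(-87, -1)) = Add(471, 87) = 558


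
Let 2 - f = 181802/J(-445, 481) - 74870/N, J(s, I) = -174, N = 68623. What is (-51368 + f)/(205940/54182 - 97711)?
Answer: 8138703456702323/15803036858201931 ≈ 0.51501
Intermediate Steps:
f = 6256353415/5970201 (f = 2 - (181802/(-174) - 74870/68623) = 2 - (181802*(-1/174) - 74870*1/68623) = 2 - (-90901/87 - 74870/68623) = 2 - 1*(-6244413013/5970201) = 2 + 6244413013/5970201 = 6256353415/5970201 ≈ 1047.9)
(-51368 + f)/(205940/54182 - 97711) = (-51368 + 6256353415/5970201)/(205940/54182 - 97711) = -300420931553/(5970201*(205940*(1/54182) - 97711)) = -300420931553/(5970201*(102970/27091 - 97711)) = -300420931553/(5970201*(-2646985731/27091)) = -300420931553/5970201*(-27091/2646985731) = 8138703456702323/15803036858201931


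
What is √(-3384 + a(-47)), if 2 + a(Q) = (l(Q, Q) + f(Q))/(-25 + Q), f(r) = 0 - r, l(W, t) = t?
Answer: I*√3386 ≈ 58.189*I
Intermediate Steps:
f(r) = -r
a(Q) = -2 (a(Q) = -2 + (Q - Q)/(-25 + Q) = -2 + 0/(-25 + Q) = -2 + 0 = -2)
√(-3384 + a(-47)) = √(-3384 - 2) = √(-3386) = I*√3386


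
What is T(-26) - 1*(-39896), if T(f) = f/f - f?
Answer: 39923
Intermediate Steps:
T(f) = 1 - f
T(-26) - 1*(-39896) = (1 - 1*(-26)) - 1*(-39896) = (1 + 26) + 39896 = 27 + 39896 = 39923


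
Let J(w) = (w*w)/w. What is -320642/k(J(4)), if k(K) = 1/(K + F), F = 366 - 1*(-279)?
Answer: -208096658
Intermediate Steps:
F = 645 (F = 366 + 279 = 645)
J(w) = w (J(w) = w²/w = w)
k(K) = 1/(645 + K) (k(K) = 1/(K + 645) = 1/(645 + K))
-320642/k(J(4)) = -320642/(1/(645 + 4)) = -320642/(1/649) = -320642/1/649 = -320642*649 = -208096658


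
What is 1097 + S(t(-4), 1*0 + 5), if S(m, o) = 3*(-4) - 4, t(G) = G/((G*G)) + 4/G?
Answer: 1081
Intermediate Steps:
t(G) = 5/G (t(G) = G/(G²) + 4/G = G/G² + 4/G = 1/G + 4/G = 5/G)
S(m, o) = -16 (S(m, o) = -12 - 4 = -16)
1097 + S(t(-4), 1*0 + 5) = 1097 - 16 = 1081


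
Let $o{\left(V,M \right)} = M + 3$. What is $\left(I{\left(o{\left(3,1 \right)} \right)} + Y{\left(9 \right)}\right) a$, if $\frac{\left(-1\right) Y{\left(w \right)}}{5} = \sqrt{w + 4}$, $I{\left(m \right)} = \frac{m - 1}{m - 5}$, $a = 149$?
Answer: $-447 - 745 \sqrt{13} \approx -3133.1$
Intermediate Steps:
$o{\left(V,M \right)} = 3 + M$
$I{\left(m \right)} = \frac{-1 + m}{-5 + m}$
$Y{\left(w \right)} = - 5 \sqrt{4 + w}$ ($Y{\left(w \right)} = - 5 \sqrt{w + 4} = - 5 \sqrt{4 + w}$)
$\left(I{\left(o{\left(3,1 \right)} \right)} + Y{\left(9 \right)}\right) a = \left(\frac{-1 + \left(3 + 1\right)}{-5 + \left(3 + 1\right)} - 5 \sqrt{4 + 9}\right) 149 = \left(\frac{-1 + 4}{-5 + 4} - 5 \sqrt{13}\right) 149 = \left(\frac{1}{-1} \cdot 3 - 5 \sqrt{13}\right) 149 = \left(\left(-1\right) 3 - 5 \sqrt{13}\right) 149 = \left(-3 - 5 \sqrt{13}\right) 149 = -447 - 745 \sqrt{13}$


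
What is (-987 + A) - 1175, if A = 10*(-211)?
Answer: -4272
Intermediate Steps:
A = -2110
(-987 + A) - 1175 = (-987 - 2110) - 1175 = -3097 - 1175 = -4272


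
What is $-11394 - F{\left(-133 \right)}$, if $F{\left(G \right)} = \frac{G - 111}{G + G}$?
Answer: $- \frac{1515524}{133} \approx -11395.0$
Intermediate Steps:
$F{\left(G \right)} = \frac{-111 + G}{2 G}$
$-11394 - F{\left(-133 \right)} = -11394 - \frac{-111 - 133}{2 \left(-133\right)} = -11394 - \frac{1}{2} \left(- \frac{1}{133}\right) \left(-244\right) = -11394 - \frac{122}{133} = - \frac{1515524}{133}$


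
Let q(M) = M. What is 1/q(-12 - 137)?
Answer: -1/149 ≈ -0.0067114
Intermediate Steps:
1/q(-12 - 137) = 1/(-12 - 137) = 1/(-149) = -1/149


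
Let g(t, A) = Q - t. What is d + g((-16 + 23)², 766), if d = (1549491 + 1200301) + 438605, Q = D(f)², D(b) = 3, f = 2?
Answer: 3188357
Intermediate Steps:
Q = 9 (Q = 3² = 9)
d = 3188397 (d = 2749792 + 438605 = 3188397)
g(t, A) = 9 - t
d + g((-16 + 23)², 766) = 3188397 + (9 - (-16 + 23)²) = 3188397 + (9 - 1*7²) = 3188397 + (9 - 1*49) = 3188397 + (9 - 49) = 3188397 - 40 = 3188357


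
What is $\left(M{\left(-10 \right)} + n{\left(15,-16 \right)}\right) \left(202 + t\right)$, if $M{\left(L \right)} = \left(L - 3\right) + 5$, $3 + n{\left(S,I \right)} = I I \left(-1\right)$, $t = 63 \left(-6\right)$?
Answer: $46992$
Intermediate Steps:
$t = -378$
$n{\left(S,I \right)} = -3 - I^{2}$ ($n{\left(S,I \right)} = -3 + I I \left(-1\right) = -3 + I^{2} \left(-1\right) = -3 - I^{2}$)
$M{\left(L \right)} = 2 + L$ ($M{\left(L \right)} = \left(-3 + L\right) + 5 = 2 + L$)
$\left(M{\left(-10 \right)} + n{\left(15,-16 \right)}\right) \left(202 + t\right) = \left(\left(2 - 10\right) - 259\right) \left(202 - 378\right) = \left(-8 - 259\right) \left(-176\right) = \left(-267\right) \left(-176\right) = 46992$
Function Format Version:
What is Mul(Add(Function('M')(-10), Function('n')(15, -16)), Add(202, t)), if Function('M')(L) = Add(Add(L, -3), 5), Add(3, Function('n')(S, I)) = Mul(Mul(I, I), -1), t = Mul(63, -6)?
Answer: 46992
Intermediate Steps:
t = -378
Function('n')(S, I) = Add(-3, Mul(-1, Pow(I, 2))) (Function('n')(S, I) = Add(-3, Mul(Mul(I, I), -1)) = Add(-3, Mul(Pow(I, 2), -1)) = Add(-3, Mul(-1, Pow(I, 2))))
Function('M')(L) = Add(2, L) (Function('M')(L) = Add(Add(-3, L), 5) = Add(2, L))
Mul(Add(Function('M')(-10), Function('n')(15, -16)), Add(202, t)) = Mul(Add(Add(2, -10), Add(-3, Mul(-1, Pow(-16, 2)))), Add(202, -378)) = Mul(Add(-8, Add(-3, Mul(-1, 256))), -176) = Mul(Add(-8, Add(-3, -256)), -176) = Mul(Add(-8, -259), -176) = Mul(-267, -176) = 46992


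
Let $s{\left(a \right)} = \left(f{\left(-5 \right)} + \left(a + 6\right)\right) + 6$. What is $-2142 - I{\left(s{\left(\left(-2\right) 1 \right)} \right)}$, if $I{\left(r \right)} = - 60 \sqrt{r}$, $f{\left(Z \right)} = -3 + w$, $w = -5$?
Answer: $-2142 + 60 \sqrt{2} \approx -2057.1$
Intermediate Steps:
$f{\left(Z \right)} = -8$ ($f{\left(Z \right)} = -3 - 5 = -8$)
$s{\left(a \right)} = 4 + a$ ($s{\left(a \right)} = \left(-8 + \left(a + 6\right)\right) + 6 = \left(-8 + \left(6 + a\right)\right) + 6 = \left(-2 + a\right) + 6 = 4 + a$)
$-2142 - I{\left(s{\left(\left(-2\right) 1 \right)} \right)} = -2142 - - 60 \sqrt{4 - 2} = -2142 - - 60 \sqrt{2} = -2142 + 60 \sqrt{2}$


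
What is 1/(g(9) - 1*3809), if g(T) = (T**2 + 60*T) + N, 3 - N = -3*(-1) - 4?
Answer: -1/3184 ≈ -0.00031407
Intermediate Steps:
N = 4 (N = 3 - (-3*(-1) - 4) = 3 - (3 - 4) = 3 - 1*(-1) = 3 + 1 = 4)
g(T) = 4 + T**2 + 60*T (g(T) = (T**2 + 60*T) + 4 = 4 + T**2 + 60*T)
1/(g(9) - 1*3809) = 1/((4 + 9**2 + 60*9) - 1*3809) = 1/((4 + 81 + 540) - 3809) = 1/(625 - 3809) = 1/(-3184) = -1/3184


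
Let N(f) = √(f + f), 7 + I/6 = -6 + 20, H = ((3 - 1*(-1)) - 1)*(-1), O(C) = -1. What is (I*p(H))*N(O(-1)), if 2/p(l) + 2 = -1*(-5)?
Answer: 28*I*√2 ≈ 39.598*I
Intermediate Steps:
H = -3 (H = ((3 + 1) - 1)*(-1) = (4 - 1)*(-1) = 3*(-1) = -3)
p(l) = ⅔ (p(l) = 2/(-2 - 1*(-5)) = 2/(-2 + 5) = 2/3 = 2*(⅓) = ⅔)
I = 42 (I = -42 + 6*(-6 + 20) = -42 + 6*14 = -42 + 84 = 42)
N(f) = √2*√f (N(f) = √(2*f) = √2*√f)
(I*p(H))*N(O(-1)) = (42*(⅔))*(√2*√(-1)) = 28*(√2*I) = 28*(I*√2) = 28*I*√2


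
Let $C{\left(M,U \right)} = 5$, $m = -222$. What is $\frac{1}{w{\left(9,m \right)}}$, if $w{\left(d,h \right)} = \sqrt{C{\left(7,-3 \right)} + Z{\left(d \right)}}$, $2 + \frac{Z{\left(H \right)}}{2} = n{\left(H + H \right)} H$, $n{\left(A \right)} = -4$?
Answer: $- \frac{i \sqrt{71}}{71} \approx - 0.11868 i$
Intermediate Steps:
$Z{\left(H \right)} = -4 - 8 H$ ($Z{\left(H \right)} = -4 + 2 \left(- 4 H\right) = -4 - 8 H$)
$w{\left(d,h \right)} = \sqrt{1 - 8 d}$ ($w{\left(d,h \right)} = \sqrt{5 - \left(4 + 8 d\right)} = \sqrt{1 - 8 d}$)
$\frac{1}{w{\left(9,m \right)}} = \frac{1}{\sqrt{1 - 72}} = \frac{1}{\sqrt{-71}} = \frac{1}{i \sqrt{71}} = - \frac{i \sqrt{71}}{71}$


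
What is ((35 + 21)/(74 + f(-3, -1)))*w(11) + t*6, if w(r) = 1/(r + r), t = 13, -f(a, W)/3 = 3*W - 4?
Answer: 81538/1045 ≈ 78.027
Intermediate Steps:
f(a, W) = 12 - 9*W (f(a, W) = -3*(3*W - 4) = -3*(-4 + 3*W) = 12 - 9*W)
w(r) = 1/(2*r)
((35 + 21)/(74 + f(-3, -1)))*w(11) + t*6 = ((35 + 21)/(74 + (12 - 9*(-1))))*((½)/11) + 13*6 = (56/(74 + (12 + 9)))*((½)*(1/11)) + 78 = (56/(74 + 21))*(1/22) + 78 = (56/95)*(1/22) + 78 = 28/1045 + 78 = 81538/1045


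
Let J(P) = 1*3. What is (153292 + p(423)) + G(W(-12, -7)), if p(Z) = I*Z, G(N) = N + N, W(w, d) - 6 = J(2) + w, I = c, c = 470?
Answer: 352096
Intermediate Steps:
J(P) = 3
I = 470
W(w, d) = 9 + w (W(w, d) = 6 + (3 + w) = 9 + w)
G(N) = 2*N
p(Z) = 470*Z
(153292 + p(423)) + G(W(-12, -7)) = (153292 + 470*423) + 2*(9 - 12) = (153292 + 198810) + 2*(-3) = 352102 - 6 = 352096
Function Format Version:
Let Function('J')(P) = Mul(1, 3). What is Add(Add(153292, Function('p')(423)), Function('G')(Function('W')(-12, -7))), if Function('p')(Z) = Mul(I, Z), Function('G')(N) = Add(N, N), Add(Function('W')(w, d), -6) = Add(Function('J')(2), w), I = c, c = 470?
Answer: 352096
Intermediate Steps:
Function('J')(P) = 3
I = 470
Function('W')(w, d) = Add(9, w) (Function('W')(w, d) = Add(6, Add(3, w)) = Add(9, w))
Function('G')(N) = Mul(2, N)
Function('p')(Z) = Mul(470, Z)
Add(Add(153292, Function('p')(423)), Function('G')(Function('W')(-12, -7))) = Add(Add(153292, Mul(470, 423)), Mul(2, Add(9, -12))) = Add(Add(153292, 198810), Mul(2, -3)) = Add(352102, -6) = 352096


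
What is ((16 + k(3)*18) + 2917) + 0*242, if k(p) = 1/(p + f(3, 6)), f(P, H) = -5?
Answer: 2924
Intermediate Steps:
k(p) = 1/(-5 + p) (k(p) = 1/(p - 5) = 1/(-5 + p))
((16 + k(3)*18) + 2917) + 0*242 = ((16 + 18/(-5 + 3)) + 2917) + 0*242 = ((16 + 18/(-2)) + 2917) + 0 = ((16 - 1/2*18) + 2917) + 0 = ((16 - 9) + 2917) + 0 = (7 + 2917) + 0 = 2924 + 0 = 2924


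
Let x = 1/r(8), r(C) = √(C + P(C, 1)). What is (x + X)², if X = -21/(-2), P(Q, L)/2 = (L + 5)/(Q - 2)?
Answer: (105 + √10)²/100 ≈ 116.99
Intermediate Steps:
P(Q, L) = 2*(5 + L)/(-2 + Q) (P(Q, L) = 2*((L + 5)/(Q - 2)) = 2*((5 + L)/(-2 + Q)) = 2*(5 + L)/(-2 + Q))
X = 21/2 (X = -21*(-½) = 21/2 ≈ 10.500)
r(C) = √(C + 12/(-2 + C)) (r(C) = √(C + 2*(5 + 1)/(-2 + C)) = √(C + 2*6/(-2 + C)) = √(C + 12/(-2 + C)))
x = √10/10 (x = 1/(√((12 + 8*(-2 + 8))/(-2 + 8))) = 1/(√((12 + 8*6)/6)) = 1/(√((12 + 48)/6)) = 1/(√((⅙)*60)) = 1/(√10) = √10/10 ≈ 0.31623)
(x + X)² = (√10/10 + 21/2)² = (21/2 + √10/10)²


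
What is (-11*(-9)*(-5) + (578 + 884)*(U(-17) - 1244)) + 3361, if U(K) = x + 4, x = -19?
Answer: -1837792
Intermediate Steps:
U(K) = -15 (U(K) = -19 + 4 = -15)
(-11*(-9)*(-5) + (578 + 884)*(U(-17) - 1244)) + 3361 = (-11*(-9)*(-5) + (578 + 884)*(-15 - 1244)) + 3361 = (99*(-5) + 1462*(-1259)) + 3361 = (-495 - 1840658) + 3361 = -1841153 + 3361 = -1837792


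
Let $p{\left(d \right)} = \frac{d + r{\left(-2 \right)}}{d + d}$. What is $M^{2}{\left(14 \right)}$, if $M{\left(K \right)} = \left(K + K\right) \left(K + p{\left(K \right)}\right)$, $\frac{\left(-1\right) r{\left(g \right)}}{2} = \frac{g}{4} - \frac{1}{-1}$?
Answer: $164025$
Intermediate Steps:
$r{\left(g \right)} = -2 - \frac{g}{2}$ ($r{\left(g \right)} = - 2 \left(\frac{g}{4} - \frac{1}{-1}\right) = - 2 \left(g \frac{1}{4} - -1\right) = - 2 \left(\frac{g}{4} + 1\right) = - 2 \left(1 + \frac{g}{4}\right) = -2 - \frac{g}{2}$)
$p{\left(d \right)} = \frac{-1 + d}{2 d}$ ($p{\left(d \right)} = \frac{d - 1}{d + d} = \frac{d + \left(-2 + 1\right)}{2 d} = \left(d - 1\right) \frac{1}{2 d} = \left(-1 + d\right) \frac{1}{2 d} = \frac{-1 + d}{2 d}$)
$M{\left(K \right)} = 2 K \left(K + \frac{-1 + K}{2 K}\right)$ ($M{\left(K \right)} = \left(K + K\right) \left(K + \frac{-1 + K}{2 K}\right) = 2 K \left(K + \frac{-1 + K}{2 K}\right)$)
$M^{2}{\left(14 \right)} = \left(-1 + 14 + 2 \cdot 14^{2}\right)^{2} = \left(-1 + 14 + 2 \cdot 196\right)^{2} = \left(-1 + 14 + 392\right)^{2} = 405^{2} = 164025$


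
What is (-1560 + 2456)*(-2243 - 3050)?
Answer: -4742528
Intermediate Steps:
(-1560 + 2456)*(-2243 - 3050) = 896*(-5293) = -4742528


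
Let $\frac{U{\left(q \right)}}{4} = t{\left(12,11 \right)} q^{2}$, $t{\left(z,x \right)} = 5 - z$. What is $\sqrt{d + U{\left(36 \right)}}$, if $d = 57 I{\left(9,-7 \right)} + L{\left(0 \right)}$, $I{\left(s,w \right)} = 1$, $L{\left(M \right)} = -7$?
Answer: $i \sqrt{36238} \approx 190.36 i$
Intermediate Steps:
$U{\left(q \right)} = - 28 q^{2}$ ($U{\left(q \right)} = 4 \left(5 - 12\right) q^{2} = 4 \left(- 7 q^{2}\right) = - 28 q^{2}$)
$d = 50$ ($d = 57 \cdot 1 - 7 = 57 - 7 = 50$)
$\sqrt{d + U{\left(36 \right)}} = \sqrt{50 - 28 \cdot 36^{2}} = \sqrt{50 - 36288} = \sqrt{-36238} = i \sqrt{36238}$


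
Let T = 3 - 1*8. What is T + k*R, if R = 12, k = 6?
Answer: 67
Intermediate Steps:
T = -5 (T = 3 - 8 = -5)
T + k*R = -5 + 6*12 = -5 + 72 = 67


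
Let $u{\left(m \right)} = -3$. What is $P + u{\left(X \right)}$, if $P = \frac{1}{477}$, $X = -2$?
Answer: $- \frac{1430}{477} \approx -2.9979$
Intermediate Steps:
$P = \frac{1}{477} \approx 0.0020964$
$P + u{\left(X \right)} = \frac{1}{477} - 3 = - \frac{1430}{477}$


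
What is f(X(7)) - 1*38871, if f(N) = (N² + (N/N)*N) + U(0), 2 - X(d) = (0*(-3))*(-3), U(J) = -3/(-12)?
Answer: -155459/4 ≈ -38865.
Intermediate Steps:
U(J) = ¼ (U(J) = -3*(-1/12) = ¼)
X(d) = 2 (X(d) = 2 - 0*(-3)*(-3) = 2 - 0*(-3) = 2 - 1*0 = 2 + 0 = 2)
f(N) = ¼ + N + N² (f(N) = (N² + (N/N)*N) + ¼ = (N² + 1*N) + ¼ = (N² + N) + ¼ = (N + N²) + ¼ = ¼ + N + N²)
f(X(7)) - 1*38871 = (¼ + 2 + 2²) - 1*38871 = (¼ + 2 + 4) - 38871 = 25/4 - 38871 = -155459/4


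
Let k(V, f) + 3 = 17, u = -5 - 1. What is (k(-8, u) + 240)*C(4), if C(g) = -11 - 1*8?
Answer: -4826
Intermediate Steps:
C(g) = -19 (C(g) = -11 - 8 = -19)
u = -6
k(V, f) = 14 (k(V, f) = -3 + 17 = 14)
(k(-8, u) + 240)*C(4) = (14 + 240)*(-19) = 254*(-19) = -4826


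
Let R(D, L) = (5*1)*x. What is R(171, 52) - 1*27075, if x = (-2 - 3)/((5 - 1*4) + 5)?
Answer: -162475/6 ≈ -27079.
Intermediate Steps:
x = -5/6 (x = -5/((5 - 4) + 5) = -5/(1 + 5) = -5/6 ≈ -0.83333)
R(D, L) = -25/6 (R(D, L) = (5*1)*(-5/6) = 5*(-5/6) = -25/6)
R(171, 52) - 1*27075 = -25/6 - 1*27075 = -25/6 - 27075 = -162475/6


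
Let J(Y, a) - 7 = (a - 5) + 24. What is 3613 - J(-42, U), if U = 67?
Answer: 3520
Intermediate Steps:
J(Y, a) = 26 + a (J(Y, a) = 7 + ((a - 5) + 24) = 7 + ((-5 + a) + 24) = 7 + (19 + a) = 26 + a)
3613 - J(-42, U) = 3613 - (26 + 67) = 3613 - 1*93 = 3613 - 93 = 3520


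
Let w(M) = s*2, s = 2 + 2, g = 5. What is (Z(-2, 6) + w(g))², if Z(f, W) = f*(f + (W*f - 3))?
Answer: 1764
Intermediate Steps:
s = 4
w(M) = 8 (w(M) = 4*2 = 8)
Z(f, W) = f*(-3 + f + W*f) (Z(f, W) = f*(f + (-3 + W*f)) = f*(-3 + f + W*f))
(Z(-2, 6) + w(g))² = (-2*(-3 - 2 + 6*(-2)) + 8)² = (-2*(-3 - 2 - 12) + 8)² = (-2*(-17) + 8)² = (34 + 8)² = 42² = 1764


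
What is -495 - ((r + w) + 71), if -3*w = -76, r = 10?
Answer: -1804/3 ≈ -601.33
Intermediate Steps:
w = 76/3 (w = -1/3*(-76) = 76/3 ≈ 25.333)
-495 - ((r + w) + 71) = -495 - ((10 + 76/3) + 71) = -495 - (106/3 + 71) = -495 - 1*319/3 = -495 - 319/3 = -1804/3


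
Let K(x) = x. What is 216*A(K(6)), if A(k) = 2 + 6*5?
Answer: 6912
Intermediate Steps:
A(k) = 32 (A(k) = 2 + 30 = 32)
216*A(K(6)) = 216*32 = 6912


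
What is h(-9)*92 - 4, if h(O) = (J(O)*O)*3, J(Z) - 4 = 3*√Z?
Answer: -9940 - 22356*I ≈ -9940.0 - 22356.0*I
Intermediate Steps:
J(Z) = 4 + 3*√Z
h(O) = 3*O*(4 + 3*√O) (h(O) = ((4 + 3*√O)*O)*3 = (O*(4 + 3*√O))*3 = 3*O*(4 + 3*√O))
h(-9)*92 - 4 = (9*(-9)^(3/2) + 12*(-9))*92 - 4 = (9*(-27*I) - 108)*92 - 4 = (-243*I - 108)*92 - 4 = (-108 - 243*I)*92 - 4 = (-9936 - 22356*I) - 4 = -9940 - 22356*I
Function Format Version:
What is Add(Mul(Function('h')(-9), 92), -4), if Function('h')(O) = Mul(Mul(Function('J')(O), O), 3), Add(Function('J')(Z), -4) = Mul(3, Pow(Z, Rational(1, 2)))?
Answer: Add(-9940, Mul(-22356, I)) ≈ Add(-9940.0, Mul(-22356., I))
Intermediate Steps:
Function('J')(Z) = Add(4, Mul(3, Pow(Z, Rational(1, 2))))
Function('h')(O) = Mul(3, O, Add(4, Mul(3, Pow(O, Rational(1, 2))))) (Function('h')(O) = Mul(Mul(Add(4, Mul(3, Pow(O, Rational(1, 2)))), O), 3) = Mul(Mul(O, Add(4, Mul(3, Pow(O, Rational(1, 2))))), 3) = Mul(3, O, Add(4, Mul(3, Pow(O, Rational(1, 2))))))
Add(Mul(Function('h')(-9), 92), -4) = Add(Mul(Add(Mul(9, Pow(-9, Rational(3, 2))), Mul(12, -9)), 92), -4) = Add(Mul(Add(Mul(9, Mul(-27, I)), -108), 92), -4) = Add(Mul(Add(Mul(-243, I), -108), 92), -4) = Add(Mul(Add(-108, Mul(-243, I)), 92), -4) = Add(Add(-9936, Mul(-22356, I)), -4) = Add(-9940, Mul(-22356, I))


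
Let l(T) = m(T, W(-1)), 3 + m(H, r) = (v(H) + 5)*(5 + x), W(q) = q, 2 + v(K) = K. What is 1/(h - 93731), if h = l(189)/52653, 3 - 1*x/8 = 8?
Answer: -17551/1645075022 ≈ -1.0669e-5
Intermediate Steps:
x = -40 (x = 24 - 8*8 = 24 - 64 = -40)
v(K) = -2 + K
m(H, r) = -108 - 35*H (m(H, r) = -3 + ((-2 + H) + 5)*(5 - 40) = -3 + (3 + H)*(-35) = -3 + (-105 - 35*H) = -108 - 35*H)
l(T) = -108 - 35*T
h = -2241/17551 (h = (-108 - 35*189)/52653 = (-108 - 6615)*(1/52653) = -6723*1/52653 = -2241/17551 ≈ -0.12769)
1/(h - 93731) = 1/(-2241/17551 - 93731) = 1/(-1645075022/17551) = -17551/1645075022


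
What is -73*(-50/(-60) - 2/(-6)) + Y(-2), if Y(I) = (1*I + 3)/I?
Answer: -257/3 ≈ -85.667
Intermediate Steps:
Y(I) = (3 + I)/I (Y(I) = (I + 3)/I = (3 + I)/I)
-73*(-50/(-60) - 2/(-6)) + Y(-2) = -73*(-50/(-60) - 2/(-6)) + (3 - 2)/(-2) = -73*(-50*(-1/60) - 2*(-1/6)) - 1/2*1 = -73*(5/6 + 1/3) - 1/2 = -73*7/6 - 1/2 = -511/6 - 1/2 = -257/3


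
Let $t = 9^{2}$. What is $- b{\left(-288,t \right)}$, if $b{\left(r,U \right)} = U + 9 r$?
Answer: $2511$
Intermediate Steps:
$t = 81$
$- b{\left(-288,t \right)} = - (81 + 9 \left(-288\right)) = - (81 - 2592) = \left(-1\right) \left(-2511\right) = 2511$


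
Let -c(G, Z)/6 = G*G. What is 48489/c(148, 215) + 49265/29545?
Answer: 336133057/258861472 ≈ 1.2985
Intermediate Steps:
c(G, Z) = -6*G**2 (c(G, Z) = -6*G*G = -6*G**2)
48489/c(148, 215) + 49265/29545 = 48489/((-6*148**2)) + 49265/29545 = 48489/((-6*21904)) + 49265*(1/29545) = 48489/(-131424) + 9853/5909 = 48489*(-1/131424) + 9853/5909 = -16163/43808 + 9853/5909 = 336133057/258861472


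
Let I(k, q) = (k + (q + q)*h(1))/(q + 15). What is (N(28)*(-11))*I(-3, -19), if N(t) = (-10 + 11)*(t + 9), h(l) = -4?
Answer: 60643/4 ≈ 15161.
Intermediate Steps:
N(t) = 9 + t (N(t) = 1*(9 + t) = 9 + t)
I(k, q) = (k - 8*q)/(15 + q) (I(k, q) = (k + (q + q)*(-4))/(q + 15) = (k + (2*q)*(-4))/(15 + q) = (k - 8*q)/(15 + q))
(N(28)*(-11))*I(-3, -19) = ((9 + 28)*(-11))*((-3 - 8*(-19))/(15 - 19)) = (37*(-11))*((-3 + 152)/(-4)) = -(-407)*149/4 = -407*(-149/4) = 60643/4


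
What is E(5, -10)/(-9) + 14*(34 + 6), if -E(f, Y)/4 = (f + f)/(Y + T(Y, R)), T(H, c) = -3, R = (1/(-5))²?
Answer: 65480/117 ≈ 559.66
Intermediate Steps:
R = 1/25 (R = (-⅕)² = 1/25 ≈ 0.040000)
E(f, Y) = -8*f/(-3 + Y) (E(f, Y) = -4*(f + f)/(Y - 3) = -4*2*f/(-3 + Y) = -8*f/(-3 + Y))
E(5, -10)/(-9) + 14*(34 + 6) = -8*5/(-3 - 10)/(-9) + 14*(34 + 6) = -8*5/(-13)*(-⅑) + 14*40 = -8*5*(-1/13)*(-⅑) + 560 = (40/13)*(-⅑) + 560 = -40/117 + 560 = 65480/117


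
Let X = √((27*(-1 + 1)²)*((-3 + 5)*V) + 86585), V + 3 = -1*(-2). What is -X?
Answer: -√86585 ≈ -294.25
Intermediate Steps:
V = -1 (V = -3 - 1*(-2) = -3 + 2 = -1)
X = √86585 (X = √((27*(-1 + 1)²)*((-3 + 5)*(-1)) + 86585) = √((27*0²)*(2*(-1)) + 86585) = √((27*0)*(-2) + 86585) = √(0*(-2) + 86585) = √(0 + 86585) = √86585 ≈ 294.25)
-X = -√86585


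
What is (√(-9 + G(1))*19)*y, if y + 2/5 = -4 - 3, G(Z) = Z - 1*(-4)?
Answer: -1406*I/5 ≈ -281.2*I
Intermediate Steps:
G(Z) = 4 + Z (G(Z) = Z + 4 = 4 + Z)
y = -37/5 (y = -⅖ + (-4 - 3) = -⅖ - 7 = -37/5 ≈ -7.4000)
(√(-9 + G(1))*19)*y = (√(-9 + (4 + 1))*19)*(-37/5) = (√(-9 + 5)*19)*(-37/5) = (√(-4)*19)*(-37/5) = ((2*I)*19)*(-37/5) = (38*I)*(-37/5) = -1406*I/5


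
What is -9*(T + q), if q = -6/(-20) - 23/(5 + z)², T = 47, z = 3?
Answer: -135189/320 ≈ -422.47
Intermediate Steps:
q = -19/320 (q = -6/(-20) - 23/(5 + 3)² = -6*(-1/20) - 23/(8²) = 3/10 - 23/64 = -19/320 ≈ -0.059375)
-9*(T + q) = -9*(47 - 19/320) = -9*15021/320 = -135189/320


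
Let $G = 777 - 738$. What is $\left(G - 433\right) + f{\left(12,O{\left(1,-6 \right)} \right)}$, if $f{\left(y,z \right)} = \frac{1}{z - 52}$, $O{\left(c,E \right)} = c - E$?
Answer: $- \frac{17731}{45} \approx -394.02$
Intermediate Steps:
$f{\left(y,z \right)} = \frac{1}{-52 + z}$
$G = 39$
$\left(G - 433\right) + f{\left(12,O{\left(1,-6 \right)} \right)} = \left(39 - 433\right) + \frac{1}{-52 + \left(1 - -6\right)} = -394 + \frac{1}{-52 + \left(1 + 6\right)} = -394 + \frac{1}{-52 + 7} = -394 + \frac{1}{-45} = -394 - \frac{1}{45} = - \frac{17731}{45}$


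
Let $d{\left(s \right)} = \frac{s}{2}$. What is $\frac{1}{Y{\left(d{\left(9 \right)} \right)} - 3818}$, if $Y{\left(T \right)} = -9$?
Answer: $- \frac{1}{3827} \approx -0.0002613$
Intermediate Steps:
$d{\left(s \right)} = \frac{s}{2}$ ($d{\left(s \right)} = s \frac{1}{2} = \frac{s}{2}$)
$\frac{1}{Y{\left(d{\left(9 \right)} \right)} - 3818} = \frac{1}{-9 - 3818} = \frac{1}{-3827} = - \frac{1}{3827}$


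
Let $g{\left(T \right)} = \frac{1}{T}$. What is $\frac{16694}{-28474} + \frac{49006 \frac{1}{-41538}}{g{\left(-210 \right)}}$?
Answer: $\frac{151314649}{612191} \approx 247.17$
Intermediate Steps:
$\frac{16694}{-28474} + \frac{49006 \frac{1}{-41538}}{g{\left(-210 \right)}} = \frac{16694}{-28474} + \frac{49006 \frac{1}{-41538}}{\frac{1}{-210}} = 16694 \left(- \frac{1}{28474}\right) + \frac{49006 \left(- \frac{1}{41538}\right)}{- \frac{1}{210}} = - \frac{8347}{14237} - - \frac{245030}{989} = - \frac{8347}{14237} + \frac{245030}{989} = \frac{151314649}{612191}$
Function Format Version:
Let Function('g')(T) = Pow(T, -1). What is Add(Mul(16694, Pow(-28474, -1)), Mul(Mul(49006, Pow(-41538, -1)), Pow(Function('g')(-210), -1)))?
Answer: Rational(151314649, 612191) ≈ 247.17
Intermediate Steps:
Add(Mul(16694, Pow(-28474, -1)), Mul(Mul(49006, Pow(-41538, -1)), Pow(Function('g')(-210), -1))) = Add(Mul(16694, Pow(-28474, -1)), Mul(Mul(49006, Pow(-41538, -1)), Pow(Pow(-210, -1), -1))) = Add(Mul(16694, Rational(-1, 28474)), Mul(Mul(49006, Rational(-1, 41538)), Pow(Rational(-1, 210), -1))) = Add(Rational(-8347, 14237), Mul(Rational(-24503, 20769), -210)) = Add(Rational(-8347, 14237), Rational(245030, 989)) = Rational(151314649, 612191)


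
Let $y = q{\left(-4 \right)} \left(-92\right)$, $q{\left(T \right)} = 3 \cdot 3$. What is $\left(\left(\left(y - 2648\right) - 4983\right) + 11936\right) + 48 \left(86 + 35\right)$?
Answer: $9285$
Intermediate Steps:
$q{\left(T \right)} = 9$
$y = -828$ ($y = 9 \left(-92\right) = -828$)
$\left(\left(\left(y - 2648\right) - 4983\right) + 11936\right) + 48 \left(86 + 35\right) = \left(\left(\left(-828 - 2648\right) - 4983\right) + 11936\right) + 48 \left(86 + 35\right) = \left(\left(-3476 - 4983\right) + 11936\right) + 48 \cdot 121 = \left(-8459 + 11936\right) + 5808 = 3477 + 5808 = 9285$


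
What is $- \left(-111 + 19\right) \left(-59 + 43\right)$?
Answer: $-1472$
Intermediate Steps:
$- \left(-111 + 19\right) \left(-59 + 43\right) = - \left(-92\right) \left(-16\right) = \left(-1\right) 1472 = -1472$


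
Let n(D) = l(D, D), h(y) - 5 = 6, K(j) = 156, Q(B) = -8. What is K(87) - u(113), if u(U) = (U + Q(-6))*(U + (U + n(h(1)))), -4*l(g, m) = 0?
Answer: -23574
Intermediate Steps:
l(g, m) = 0 (l(g, m) = -¼*0 = 0)
h(y) = 11 (h(y) = 5 + 6 = 11)
n(D) = 0
u(U) = 2*U*(-8 + U) (u(U) = (U - 8)*(U + (U + 0)) = (-8 + U)*(U + U) = (-8 + U)*(2*U) = 2*U*(-8 + U))
K(87) - u(113) = 156 - 2*113*(-8 + 113) = 156 - 2*113*105 = 156 - 1*23730 = 156 - 23730 = -23574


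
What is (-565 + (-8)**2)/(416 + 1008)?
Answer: -501/1424 ≈ -0.35183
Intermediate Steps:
(-565 + (-8)**2)/(416 + 1008) = (-565 + 64)/1424 = (1/1424)*(-501) = -501/1424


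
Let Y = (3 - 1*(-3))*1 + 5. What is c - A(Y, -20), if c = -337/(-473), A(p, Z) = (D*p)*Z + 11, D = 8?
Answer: 827614/473 ≈ 1749.7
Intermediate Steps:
Y = 11 (Y = (3 + 3)*1 + 5 = 6*1 + 5 = 6 + 5 = 11)
A(p, Z) = 11 + 8*Z*p (A(p, Z) = (8*p)*Z + 11 = 8*Z*p + 11 = 11 + 8*Z*p)
c = 337/473 (c = -337*(-1/473) = 337/473 ≈ 0.71247)
c - A(Y, -20) = 337/473 - (11 + 8*(-20)*11) = 337/473 - (11 - 1760) = 337/473 - 1*(-1749) = 337/473 + 1749 = 827614/473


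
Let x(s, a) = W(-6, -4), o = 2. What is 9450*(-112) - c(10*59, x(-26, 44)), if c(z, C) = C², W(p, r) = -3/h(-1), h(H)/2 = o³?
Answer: -270950409/256 ≈ -1.0584e+6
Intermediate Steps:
h(H) = 16 (h(H) = 2*2³ = 2*8 = 16)
W(p, r) = -3/16
x(s, a) = -3/16
9450*(-112) - c(10*59, x(-26, 44)) = 9450*(-112) - (-3/16)² = -1058400 - 1*9/256 = -1058400 - 9/256 = -270950409/256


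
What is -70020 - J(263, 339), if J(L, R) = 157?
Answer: -70177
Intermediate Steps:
-70020 - J(263, 339) = -70020 - 1*157 = -70020 - 157 = -70177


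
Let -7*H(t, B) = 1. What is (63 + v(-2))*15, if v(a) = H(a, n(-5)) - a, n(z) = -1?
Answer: 6810/7 ≈ 972.86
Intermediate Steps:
H(t, B) = -⅐ (H(t, B) = -⅐*1 = -⅐)
v(a) = -⅐ - a
(63 + v(-2))*15 = (63 + (-⅐ - 1*(-2)))*15 = (63 + (-⅐ + 2))*15 = (63 + 13/7)*15 = (454/7)*15 = 6810/7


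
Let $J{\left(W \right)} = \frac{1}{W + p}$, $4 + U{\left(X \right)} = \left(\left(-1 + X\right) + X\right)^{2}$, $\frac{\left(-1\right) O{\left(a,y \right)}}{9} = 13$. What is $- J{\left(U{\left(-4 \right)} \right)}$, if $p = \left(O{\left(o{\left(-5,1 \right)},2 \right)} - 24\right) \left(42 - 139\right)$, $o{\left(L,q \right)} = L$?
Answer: $- \frac{1}{13754} \approx -7.2706 \cdot 10^{-5}$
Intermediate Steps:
$O{\left(a,y \right)} = -117$ ($O{\left(a,y \right)} = \left(-9\right) 13 = -117$)
$U{\left(X \right)} = -4 + \left(-1 + 2 X\right)^{2}$ ($U{\left(X \right)} = -4 + \left(\left(-1 + X\right) + X\right)^{2} = -4 + \left(-1 + 2 X\right)^{2}$)
$p = 13677$ ($p = \left(-117 - 24\right) \left(42 - 139\right) = \left(-141\right) \left(-97\right) = 13677$)
$J{\left(W \right)} = \frac{1}{13677 + W}$ ($J{\left(W \right)} = \frac{1}{W + 13677} = \frac{1}{13677 + W}$)
$- J{\left(U{\left(-4 \right)} \right)} = - \frac{1}{13677 - \left(4 - \left(-1 + 2 \left(-4\right)\right)^{2}\right)} = - \frac{1}{13677 - \left(4 - \left(-1 - 8\right)^{2}\right)} = - \frac{1}{13677 - \left(4 - \left(-9\right)^{2}\right)} = - \frac{1}{13677 + \left(-4 + 81\right)} = - \frac{1}{13677 + 77} = - \frac{1}{13754}$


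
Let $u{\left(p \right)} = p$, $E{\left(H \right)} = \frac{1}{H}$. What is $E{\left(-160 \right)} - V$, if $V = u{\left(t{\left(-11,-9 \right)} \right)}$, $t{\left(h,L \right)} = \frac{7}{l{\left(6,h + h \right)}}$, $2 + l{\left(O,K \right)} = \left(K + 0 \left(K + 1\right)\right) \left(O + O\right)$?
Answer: $\frac{61}{3040} \approx 0.020066$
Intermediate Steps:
$l{\left(O,K \right)} = -2 + 2 K O$ ($l{\left(O,K \right)} = -2 + \left(K + 0 \left(K + 1\right)\right) \left(O + O\right) = -2 + \left(K + 0 \left(1 + K\right)\right) 2 O = -2 + \left(K + 0\right) 2 O = -2 + K 2 O = -2 + 2 K O$)
$t{\left(h,L \right)} = \frac{7}{-2 + 24 h}$ ($t{\left(h,L \right)} = \frac{7}{-2 + 2 \left(h + h\right) 6} = \frac{7}{-2 + 2 \cdot 2 h 6} = \frac{7}{-2 + 24 h}$)
$V = - \frac{1}{38}$ ($V = \frac{7}{2 \left(-1 + 12 \left(-11\right)\right)} = \frac{7}{2 \left(-1 - 132\right)} = \frac{7}{2 \left(-133\right)} = \frac{7}{2} \left(- \frac{1}{133}\right) = - \frac{1}{38} \approx -0.026316$)
$E{\left(-160 \right)} - V = \frac{1}{-160} - - \frac{1}{38} = - \frac{1}{160} + \frac{1}{38} = \frac{61}{3040}$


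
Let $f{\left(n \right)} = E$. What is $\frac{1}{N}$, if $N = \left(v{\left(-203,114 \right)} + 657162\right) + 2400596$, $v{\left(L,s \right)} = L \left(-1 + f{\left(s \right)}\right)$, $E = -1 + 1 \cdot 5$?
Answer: $\frac{1}{3057149} \approx 3.271 \cdot 10^{-7}$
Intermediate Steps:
$E = 4$ ($E = -1 + 5 = 4$)
$f{\left(n \right)} = 4$
$v{\left(L,s \right)} = 3 L$ ($v{\left(L,s \right)} = L \left(-1 + 4\right) = L 3 = 3 L$)
$N = 3057149$ ($N = \left(3 \left(-203\right) + 657162\right) + 2400596 = \left(-609 + 657162\right) + 2400596 = 656553 + 2400596 = 3057149$)
$\frac{1}{N} = \frac{1}{3057149}$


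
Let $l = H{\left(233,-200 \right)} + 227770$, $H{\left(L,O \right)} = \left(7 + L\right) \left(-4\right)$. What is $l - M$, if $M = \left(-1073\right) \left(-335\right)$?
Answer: $-132645$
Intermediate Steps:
$H{\left(L,O \right)} = -28 - 4 L$
$M = 359455$
$l = 226810$ ($l = \left(-28 - 932\right) + 227770 = -960 + 227770 = 226810$)
$l - M = 226810 - 359455 = -132645$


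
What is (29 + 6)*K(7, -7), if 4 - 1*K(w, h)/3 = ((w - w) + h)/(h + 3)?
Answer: 945/4 ≈ 236.25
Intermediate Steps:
K(w, h) = 12 - 3*h/(3 + h) (K(w, h) = 12 - 3*((w - w) + h)/(h + 3) = 12 - 3*(0 + h)/(3 + h) = 12 - 3*h/(3 + h))
(29 + 6)*K(7, -7) = (29 + 6)*(9*(4 - 7)/(3 - 7)) = 35*(9*(-3)/(-4)) = 35*(9*(-1/4)*(-3)) = 35*(27/4) = 945/4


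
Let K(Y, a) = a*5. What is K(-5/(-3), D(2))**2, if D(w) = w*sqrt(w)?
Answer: 200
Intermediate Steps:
D(w) = w**(3/2)
K(Y, a) = 5*a
K(-5/(-3), D(2))**2 = (5*2**(3/2))**2 = (5*(2*sqrt(2)))**2 = (10*sqrt(2))**2 = 200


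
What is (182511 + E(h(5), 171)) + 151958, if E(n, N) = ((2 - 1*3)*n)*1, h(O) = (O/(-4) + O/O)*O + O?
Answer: 1337861/4 ≈ 3.3447e+5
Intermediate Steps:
h(O) = O + O*(1 - O/4) (h(O) = (O*(-1/4) + 1)*O + O = (-O/4 + 1)*O + O = (1 - O/4)*O + O = O*(1 - O/4) + O = O + O*(1 - O/4))
E(n, N) = -n (E(n, N) = ((2 - 3)*n)*1 = -n*1 = -n)
(182511 + E(h(5), 171)) + 151958 = (182511 - 5*(8 - 1*5)/4) + 151958 = (182511 - 5*(8 - 5)/4) + 151958 = (182511 - 5*3/4) + 151958 = (182511 - 1*15/4) + 151958 = (182511 - 15/4) + 151958 = 730029/4 + 151958 = 1337861/4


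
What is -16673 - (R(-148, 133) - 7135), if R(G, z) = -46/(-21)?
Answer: -200344/21 ≈ -9540.2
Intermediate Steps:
R(G, z) = 46/21 (R(G, z) = -46*(-1/21) = 46/21)
-16673 - (R(-148, 133) - 7135) = -16673 - (46/21 - 7135) = -16673 - 1*(-149789/21) = -16673 + 149789/21 = -200344/21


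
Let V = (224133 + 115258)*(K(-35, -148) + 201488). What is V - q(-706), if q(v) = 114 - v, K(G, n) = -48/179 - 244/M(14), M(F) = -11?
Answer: 134661190416240/1969 ≈ 6.8391e+10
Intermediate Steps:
K(G, n) = 43148/1969 (K(G, n) = -48/179 - 244/(-11) = -48*1/179 - 244*(-1/11) = -48/179 + 244/11 = 43148/1969)
V = 134661192030820/1969 (V = (224133 + 115258)*(43148/1969 + 201488) = 339391*(396773020/1969) = 134661192030820/1969 ≈ 6.8391e+10)
V - q(-706) = 134661192030820/1969 - (114 - 1*(-706)) = 134661192030820/1969 - (114 + 706) = 134661192030820/1969 - 1*820 = 134661192030820/1969 - 820 = 134661190416240/1969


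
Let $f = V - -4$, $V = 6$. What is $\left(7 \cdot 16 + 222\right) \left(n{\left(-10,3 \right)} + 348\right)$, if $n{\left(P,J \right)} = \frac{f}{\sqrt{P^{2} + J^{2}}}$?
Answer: $116232 + \frac{3340 \sqrt{109}}{109} \approx 1.1655 \cdot 10^{5}$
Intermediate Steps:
$f = 10$ ($f = 6 - -4 = 6 + 4 = 10$)
$n{\left(P,J \right)} = \frac{10}{\sqrt{J^{2} + P^{2}}}$ ($n{\left(P,J \right)} = \frac{10}{\sqrt{P^{2} + J^{2}}} = \frac{10}{\sqrt{J^{2} + P^{2}}}$)
$\left(7 \cdot 16 + 222\right) \left(n{\left(-10,3 \right)} + 348\right) = \left(7 \cdot 16 + 222\right) \left(\frac{10}{\sqrt{3^{2} + \left(-10\right)^{2}}} + 348\right) = \left(112 + 222\right) \left(\frac{10}{\sqrt{9 + 100}} + 348\right) = 334 \left(\frac{10}{\sqrt{109}} + 348\right) = 334 \left(10 \frac{\sqrt{109}}{109} + 348\right) = 334 \left(\frac{10 \sqrt{109}}{109} + 348\right) = 334 \left(348 + \frac{10 \sqrt{109}}{109}\right) = 116232 + \frac{3340 \sqrt{109}}{109}$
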